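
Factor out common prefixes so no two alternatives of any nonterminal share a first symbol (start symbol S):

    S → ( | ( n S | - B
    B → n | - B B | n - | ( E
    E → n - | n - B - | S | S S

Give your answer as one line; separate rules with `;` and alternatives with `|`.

S → - B | ( S'; B → - B B | ( E | n B'; E → n - E' | S E''; S' → ε | n S; B' → ε | -; E' → ε | B -; E'' → ε | S

S has alternatives sharing prefix '(': factor to S → ( S' with S' → ε | n S.
B has alternatives sharing prefix 'n': factor to B → n B' with B' → ε | -.
E has alternatives sharing prefix 'n -': factor to E → n - E' with E' → ε | B -.
E has alternatives sharing prefix 'S': factor to E → S E'' with E'' → ε | S.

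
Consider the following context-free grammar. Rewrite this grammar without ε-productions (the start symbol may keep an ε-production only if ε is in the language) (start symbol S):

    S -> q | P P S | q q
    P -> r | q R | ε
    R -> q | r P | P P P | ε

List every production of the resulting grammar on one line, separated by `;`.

Nullable set = {P, R}.
ε ∉ L(G), so no ε-production is kept.
Add the nullable-subset variants: S → P P S gives P P S | P S. P → q R gives q R | q. R → r P gives r P | r. R → P P P gives P P P | P P | P.

S -> q | P P S | P S | q q; P -> r | q R | q; R -> q | r P | r | P P P | P P | P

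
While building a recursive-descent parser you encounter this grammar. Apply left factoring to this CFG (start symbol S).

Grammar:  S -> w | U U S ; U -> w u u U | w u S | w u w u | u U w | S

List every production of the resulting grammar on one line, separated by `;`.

U has alternatives sharing prefix 'w u': factor to U → w u U' with U' → u U | S | w u.

S -> w | U U S; U -> u U w | S | w u U'; U' -> u U | S | w u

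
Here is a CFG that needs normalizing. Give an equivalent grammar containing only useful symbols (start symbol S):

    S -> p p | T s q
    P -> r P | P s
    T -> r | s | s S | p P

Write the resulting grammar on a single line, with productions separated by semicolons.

S -> p p | T s q; T -> r | s | s S

Generating nonterminals: {S, T}.
Reachable from S after that: {S, T}.
Removed useless symbols: {P} and every production mentioning them.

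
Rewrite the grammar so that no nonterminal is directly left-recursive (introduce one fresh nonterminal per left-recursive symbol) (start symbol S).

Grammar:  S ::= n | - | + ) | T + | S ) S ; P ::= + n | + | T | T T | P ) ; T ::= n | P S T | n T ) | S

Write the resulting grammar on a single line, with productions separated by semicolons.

Left recursion appears on S, P.
For S: α = {) S}, β = {n, -, + ), T +}. Rewrite as S → β S' and S' → α S' | ε.
For P: α = {)}, β = {+ n, +, T, T T}. Rewrite as P → β P' and P' → α P' | ε.

S ::= n S' | - S' | + ) S' | T + S'; P ::= + n P' | + P' | T P' | T T P'; T ::= n | P S T | n T ) | S; S' ::= ) S S' | ε; P' ::= ) P' | ε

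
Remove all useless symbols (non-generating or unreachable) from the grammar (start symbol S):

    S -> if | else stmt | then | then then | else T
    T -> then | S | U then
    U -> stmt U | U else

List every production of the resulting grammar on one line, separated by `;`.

S -> if | else stmt | then | then then | else T; T -> then | S

Generating nonterminals: {S, T}.
Reachable from S after that: {S, T}.
Removed useless symbols: {U} and every production mentioning them.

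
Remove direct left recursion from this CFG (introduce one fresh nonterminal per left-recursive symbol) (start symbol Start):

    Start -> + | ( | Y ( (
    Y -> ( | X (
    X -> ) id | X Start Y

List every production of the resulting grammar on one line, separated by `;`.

Start -> + | ( | Y ( (; Y -> ( | X (; X -> ) id X1; X1 -> Start Y X1 | ε

X is directly left-recursive.
For X: α = {Start Y}, β = {) id}. Rewrite as X → β X1 and X1 → α X1 | ε.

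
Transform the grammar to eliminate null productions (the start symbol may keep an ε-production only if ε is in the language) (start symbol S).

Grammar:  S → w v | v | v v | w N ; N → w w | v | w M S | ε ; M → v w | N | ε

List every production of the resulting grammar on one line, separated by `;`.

Nullable set = {M, N}.
ε ∉ L(G), so no ε-production is kept.
For each production, add variants omitting each subset of nullable occurrences: S → w N gives w N | w. N → w M S gives w M S | w S.

S → w v | v | v v | w N | w; N → w w | v | w M S | w S; M → v w | N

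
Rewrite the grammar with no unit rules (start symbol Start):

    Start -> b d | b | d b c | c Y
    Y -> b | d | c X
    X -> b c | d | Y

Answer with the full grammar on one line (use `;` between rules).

Unit pairs: X ⇒* {Y}.
For each unit pair (A, B), copy every non-unit production of B to A, then drop all unit productions.

Start -> b d | b | d b c | c Y; Y -> b | d | c X; X -> b c | d | b | c X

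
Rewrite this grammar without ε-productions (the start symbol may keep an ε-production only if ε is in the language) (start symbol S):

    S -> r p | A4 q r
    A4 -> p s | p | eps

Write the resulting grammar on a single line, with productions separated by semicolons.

S -> r p | A4 q r | q r; A4 -> p s | p

The nullable symbols are {A4}.
ε ∉ L(G), so no ε-production is kept.
Add the nullable-subset variants: S → A4 q r gives A4 q r | q r.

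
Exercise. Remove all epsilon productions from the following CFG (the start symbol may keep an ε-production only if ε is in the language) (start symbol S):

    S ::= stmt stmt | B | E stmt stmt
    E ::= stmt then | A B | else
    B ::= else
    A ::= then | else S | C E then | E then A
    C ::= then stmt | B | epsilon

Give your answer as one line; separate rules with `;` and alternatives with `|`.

The nullable symbols are {C}.
ε ∉ L(G), so no ε-production is kept.
Add the nullable-subset variants: A → C E then gives C E then | E then.

S ::= stmt stmt | B | E stmt stmt; E ::= stmt then | A B | else; B ::= else; A ::= then | else S | C E then | E then | E then A; C ::= then stmt | B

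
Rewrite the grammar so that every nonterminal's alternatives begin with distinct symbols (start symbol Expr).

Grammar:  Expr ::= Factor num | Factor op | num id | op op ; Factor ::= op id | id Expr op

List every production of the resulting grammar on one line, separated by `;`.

Expr has alternatives sharing prefix 'Factor': factor to Expr → Factor Expr1 with Expr1 → num | op.

Expr ::= num id | op op | Factor Expr1; Factor ::= op id | id Expr op; Expr1 ::= num | op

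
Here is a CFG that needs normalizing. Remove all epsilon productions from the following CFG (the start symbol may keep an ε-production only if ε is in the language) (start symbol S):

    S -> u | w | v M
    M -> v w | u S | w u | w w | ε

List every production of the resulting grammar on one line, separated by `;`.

S -> u | w | v M | v; M -> v w | u S | w u | w w

Nullable nonterminals: {M}.
ε ∉ L(G), so no ε-production is kept.
For each production, add variants omitting each subset of nullable occurrences: S → v M gives v M | v.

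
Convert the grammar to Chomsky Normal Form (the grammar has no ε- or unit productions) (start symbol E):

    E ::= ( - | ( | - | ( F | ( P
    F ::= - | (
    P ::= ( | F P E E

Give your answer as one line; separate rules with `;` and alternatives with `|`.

E ::= X1 X2 | ( | - | X1 F | X1 P; F ::= - | (; P ::= ( | F Y1; X1 ::= (; X2 ::= -; Y1 ::= P Y2; Y2 ::= E E

Introduce a nonterminal for each terminal appearing in a rule of length ≥ 2: X1 → (, X2 → -.
Binarize each right-hand side of length ≥ 3 by chaining fresh nonterminals (Y1, Y2, …): affected rules were P → F P E E.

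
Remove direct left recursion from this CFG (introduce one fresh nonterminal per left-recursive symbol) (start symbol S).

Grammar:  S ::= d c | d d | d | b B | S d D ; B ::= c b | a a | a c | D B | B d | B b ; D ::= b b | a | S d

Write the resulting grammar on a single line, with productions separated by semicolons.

S, B are directly left-recursive.
For S: α = {d D}, β = {d c, d d, d, b B}. Rewrite as S → β S' and S' → α S' | ε.
For B: α = {d, b}, β = {c b, a a, a c, D B}. Rewrite as B → β B' and B' → α B' | ε.

S ::= d c S' | d d S' | d S' | b B S'; B ::= c b B' | a a B' | a c B' | D B B'; D ::= b b | a | S d; S' ::= d D S' | ε; B' ::= d B' | b B' | ε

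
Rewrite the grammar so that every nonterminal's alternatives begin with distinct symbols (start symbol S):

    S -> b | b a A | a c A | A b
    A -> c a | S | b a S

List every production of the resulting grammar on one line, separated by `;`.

S -> a c A | A b | b S'; A -> c a | S | b a S; S' -> epsilon | a A

S has alternatives sharing prefix 'b': factor to S → b S' with S' → ε | a A.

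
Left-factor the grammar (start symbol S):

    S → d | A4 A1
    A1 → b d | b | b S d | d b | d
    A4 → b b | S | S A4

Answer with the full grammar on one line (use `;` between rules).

S → d | A4 A1; A1 → b A1' | d A1''; A4 → b b | S A4'; A1' → d | ε | S d; A1'' → b | ε; A4' → ε | A4

A1 has alternatives sharing prefix 'b': factor to A1 → b A1' with A1' → d | ε | S d.
A1 has alternatives sharing prefix 'd': factor to A1 → d A1'' with A1'' → b | ε.
A4 has alternatives sharing prefix 'S': factor to A4 → S A4' with A4' → ε | A4.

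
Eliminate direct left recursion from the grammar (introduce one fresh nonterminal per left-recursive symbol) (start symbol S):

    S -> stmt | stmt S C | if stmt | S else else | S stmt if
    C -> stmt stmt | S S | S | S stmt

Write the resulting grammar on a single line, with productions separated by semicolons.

Left recursion appears on S.
For S: α = {else else, stmt if}, β = {stmt, stmt S C, if stmt}. Rewrite as S → β S' and S' → α S' | ε.

S -> stmt S' | stmt S C S' | if stmt S'; C -> stmt stmt | S S | S | S stmt; S' -> else else S' | stmt if S' | ε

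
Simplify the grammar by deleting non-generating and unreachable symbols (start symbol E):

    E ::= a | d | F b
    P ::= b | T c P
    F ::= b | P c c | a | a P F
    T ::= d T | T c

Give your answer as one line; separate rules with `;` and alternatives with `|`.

Generating nonterminals: {E, F, P}.
Reachable from E after that: {E, F, P}.
Removed useless symbols: {T} and every production mentioning them.

E ::= a | d | F b; P ::= b; F ::= b | P c c | a | a P F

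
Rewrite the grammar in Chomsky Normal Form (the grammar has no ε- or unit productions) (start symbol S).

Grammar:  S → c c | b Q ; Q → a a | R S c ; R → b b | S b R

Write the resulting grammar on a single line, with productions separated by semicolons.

Introduce a nonterminal for each terminal appearing in a rule of length ≥ 2: X1 → c, X2 → b, X3 → a.
Binarize each right-hand side of length ≥ 3 by chaining fresh nonterminals (Y1, Y2, …): affected rules were Q → R S X1; R → S X2 R.

S → X1 X1 | X2 Q; Q → X3 X3 | R Y1; R → X2 X2 | S Y2; X1 → c; X2 → b; X3 → a; Y1 → S X1; Y2 → X2 R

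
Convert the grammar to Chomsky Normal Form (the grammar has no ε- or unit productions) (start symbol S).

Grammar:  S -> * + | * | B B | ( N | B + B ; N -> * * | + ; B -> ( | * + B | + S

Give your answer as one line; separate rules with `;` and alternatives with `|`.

Introduce a nonterminal for each terminal appearing in a rule of length ≥ 2: X1 → *, X2 → +, X3 → (.
Binarize each right-hand side of length ≥ 3 by chaining fresh nonterminals (Y1, Y2, …): affected rules were S → B X2 B; B → X1 X2 B.

S -> X1 X2 | * | B B | X3 N | B Y1; N -> X1 X1 | +; B -> ( | X1 Y2 | X2 S; X1 -> *; X2 -> +; X3 -> (; Y1 -> X2 B; Y2 -> X2 B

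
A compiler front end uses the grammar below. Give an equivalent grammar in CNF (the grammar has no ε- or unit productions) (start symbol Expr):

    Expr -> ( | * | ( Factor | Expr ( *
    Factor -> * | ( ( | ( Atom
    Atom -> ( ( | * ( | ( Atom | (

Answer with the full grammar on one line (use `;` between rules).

Introduce a nonterminal for each terminal appearing in a rule of length ≥ 2: X1 → (, X2 → *.
Binarize each right-hand side of length ≥ 3 by chaining fresh nonterminals (Y1, Y2, …): affected rules were Expr → Expr X1 X2.

Expr -> ( | * | X1 Factor | Expr Y1; Factor -> * | X1 X1 | X1 Atom; Atom -> X1 X1 | X2 X1 | X1 Atom | (; X1 -> (; X2 -> *; Y1 -> X1 X2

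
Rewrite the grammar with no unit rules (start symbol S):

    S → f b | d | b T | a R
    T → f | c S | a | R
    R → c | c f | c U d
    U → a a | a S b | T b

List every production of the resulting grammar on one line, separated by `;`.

S → f b | d | b T | a R; T → c | c f | c U d | f | c S | a; R → c | c f | c U d; U → a a | a S b | T b

Unit pairs: T ⇒* {R}.
For each unit pair (A, B), copy every non-unit production of B to A, then drop all unit productions.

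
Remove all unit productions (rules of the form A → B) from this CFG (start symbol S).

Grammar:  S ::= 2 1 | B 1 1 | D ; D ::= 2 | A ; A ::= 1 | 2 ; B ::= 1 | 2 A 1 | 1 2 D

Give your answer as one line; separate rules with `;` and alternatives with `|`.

S ::= 2 | 2 1 | B 1 1 | 1; D ::= 2 | 1; A ::= 1 | 2; B ::= 1 | 2 A 1 | 1 2 D

Unit pairs: D ⇒* {A}; S ⇒* {A, D}.
For every A with A ⇒* B via unit rules, add B's non-unit alternatives to A; then delete every rule of the form X → Y.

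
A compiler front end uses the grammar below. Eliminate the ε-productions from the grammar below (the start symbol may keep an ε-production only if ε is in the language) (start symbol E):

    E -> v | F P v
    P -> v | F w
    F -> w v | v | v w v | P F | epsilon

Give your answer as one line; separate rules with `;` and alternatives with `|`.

The nullable symbols are {F}.
ε ∉ L(G), so no ε-production is kept.
For each production, add variants omitting each subset of nullable occurrences: E → F P v gives F P v | P v. P → F w gives F w | w. F → P F gives P F | P.

E -> v | F P v | P v; P -> v | F w | w; F -> w v | v | v w v | P F | P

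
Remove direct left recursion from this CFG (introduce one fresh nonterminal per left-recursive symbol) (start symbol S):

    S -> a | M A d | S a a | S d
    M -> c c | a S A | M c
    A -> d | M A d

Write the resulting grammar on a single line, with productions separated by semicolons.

Directly left-recursive nonterminals: S, M.
For S: α = {a a, d}, β = {a, M A d}. Rewrite as S → β S' and S' → α S' | ε.
For M: α = {c}, β = {c c, a S A}. Rewrite as M → β M' and M' → α M' | ε.

S -> a S' | M A d S'; M -> c c M' | a S A M'; A -> d | M A d; S' -> a a S' | d S' | ε; M' -> c M' | ε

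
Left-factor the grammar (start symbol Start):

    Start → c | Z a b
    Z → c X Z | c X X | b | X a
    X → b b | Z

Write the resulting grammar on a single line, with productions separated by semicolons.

Z has alternatives sharing prefix 'c X': factor to Z → c X Z1 with Z1 → Z | X.

Start → c | Z a b; Z → b | X a | c X Z1; X → b b | Z; Z1 → Z | X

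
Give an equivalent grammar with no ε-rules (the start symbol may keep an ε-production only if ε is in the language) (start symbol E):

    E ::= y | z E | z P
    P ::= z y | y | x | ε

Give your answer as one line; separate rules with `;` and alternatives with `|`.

E ::= y | z E | z P | z; P ::= z y | y | x

Nullable nonterminals: {P}.
ε ∉ L(G), so no ε-production is kept.
Add the nullable-subset variants: E → z P gives z P | z.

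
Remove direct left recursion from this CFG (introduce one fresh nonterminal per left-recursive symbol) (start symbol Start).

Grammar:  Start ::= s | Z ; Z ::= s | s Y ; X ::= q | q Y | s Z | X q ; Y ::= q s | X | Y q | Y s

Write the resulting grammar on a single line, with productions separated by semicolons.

Start ::= s | Z; Z ::= s | s Y; X ::= q X1 | q Y X1 | s Z X1; Y ::= q s Y1 | X Y1; X1 ::= q X1 | ε; Y1 ::= q Y1 | s Y1 | ε

X, Y are directly left-recursive.
For X: α = {q}, β = {q, q Y, s Z}. Rewrite as X → β X1 and X1 → α X1 | ε.
For Y: α = {q, s}, β = {q s, X}. Rewrite as Y → β Y1 and Y1 → α Y1 | ε.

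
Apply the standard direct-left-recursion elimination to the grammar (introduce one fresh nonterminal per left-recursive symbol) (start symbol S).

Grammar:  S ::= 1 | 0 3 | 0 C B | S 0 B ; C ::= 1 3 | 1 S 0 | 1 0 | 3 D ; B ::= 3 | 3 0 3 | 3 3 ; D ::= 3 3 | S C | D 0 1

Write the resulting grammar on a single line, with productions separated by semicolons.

Left recursion appears on S, D.
For S: α = {0 B}, β = {1, 0 3, 0 C B}. Rewrite as S → β S' and S' → α S' | ε.
For D: α = {0 1}, β = {3 3, S C}. Rewrite as D → β D' and D' → α D' | ε.

S ::= 1 S' | 0 3 S' | 0 C B S'; C ::= 1 3 | 1 S 0 | 1 0 | 3 D; B ::= 3 | 3 0 3 | 3 3; D ::= 3 3 D' | S C D'; S' ::= 0 B S' | ε; D' ::= 0 1 D' | ε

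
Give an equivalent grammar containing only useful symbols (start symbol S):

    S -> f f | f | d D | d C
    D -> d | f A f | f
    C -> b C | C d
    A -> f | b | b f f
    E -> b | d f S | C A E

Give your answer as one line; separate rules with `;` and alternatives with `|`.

S -> f f | f | d D; D -> d | f A f | f; A -> f | b | b f f

Generating nonterminals: {A, D, E, S}.
Reachable from S after that: {A, D, S}.
Removed useless symbols: {C, E} and every production mentioning them.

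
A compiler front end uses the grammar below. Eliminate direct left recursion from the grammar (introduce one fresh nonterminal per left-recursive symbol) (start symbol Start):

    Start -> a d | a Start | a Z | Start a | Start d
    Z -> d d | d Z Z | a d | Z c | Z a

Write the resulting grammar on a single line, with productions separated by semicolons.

Start -> a d Start1 | a Start Start1 | a Z Start1; Z -> d d Z1 | d Z Z Z1 | a d Z1; Start1 -> a Start1 | d Start1 | ε; Z1 -> c Z1 | a Z1 | ε

Start, Z are directly left-recursive.
For Start: α = {a, d}, β = {a d, a Start, a Z}. Rewrite as Start → β Start1 and Start1 → α Start1 | ε.
For Z: α = {c, a}, β = {d d, d Z Z, a d}. Rewrite as Z → β Z1 and Z1 → α Z1 | ε.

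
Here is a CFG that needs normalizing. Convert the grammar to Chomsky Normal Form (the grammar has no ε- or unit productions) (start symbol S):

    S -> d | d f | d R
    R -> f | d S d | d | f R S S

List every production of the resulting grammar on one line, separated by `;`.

Introduce a nonterminal for each terminal appearing in a rule of length ≥ 2: X1 → d, X2 → f.
Binarize each right-hand side of length ≥ 3 by chaining fresh nonterminals (Y1, Y2, …): affected rules were R → X1 S X1; R → X2 R S S.

S -> d | X1 X2 | X1 R; R -> f | X1 Y1 | d | X2 Y2; X1 -> d; X2 -> f; Y1 -> S X1; Y2 -> R Y3; Y3 -> S S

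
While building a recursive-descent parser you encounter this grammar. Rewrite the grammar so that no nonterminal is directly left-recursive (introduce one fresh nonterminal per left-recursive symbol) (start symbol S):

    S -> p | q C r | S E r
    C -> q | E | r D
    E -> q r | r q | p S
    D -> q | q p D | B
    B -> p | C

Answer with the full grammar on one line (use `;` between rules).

S is directly left-recursive.
For S: α = {E r}, β = {p, q C r}. Rewrite as S → β S' and S' → α S' | ε.

S -> p S' | q C r S'; C -> q | E | r D; E -> q r | r q | p S; D -> q | q p D | B; B -> p | C; S' -> E r S' | epsilon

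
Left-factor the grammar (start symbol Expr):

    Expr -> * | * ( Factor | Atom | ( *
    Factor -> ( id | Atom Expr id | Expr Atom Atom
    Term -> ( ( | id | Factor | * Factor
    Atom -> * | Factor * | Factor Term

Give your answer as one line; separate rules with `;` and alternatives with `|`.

Expr has alternatives sharing prefix '*': factor to Expr → * Expr1 with Expr1 → ε | ( Factor.
Atom has alternatives sharing prefix 'Factor': factor to Atom → Factor Atom1 with Atom1 → * | Term.

Expr -> Atom | ( * | * Expr1; Factor -> ( id | Atom Expr id | Expr Atom Atom; Term -> ( ( | id | Factor | * Factor; Atom -> * | Factor Atom1; Expr1 -> epsilon | ( Factor; Atom1 -> * | Term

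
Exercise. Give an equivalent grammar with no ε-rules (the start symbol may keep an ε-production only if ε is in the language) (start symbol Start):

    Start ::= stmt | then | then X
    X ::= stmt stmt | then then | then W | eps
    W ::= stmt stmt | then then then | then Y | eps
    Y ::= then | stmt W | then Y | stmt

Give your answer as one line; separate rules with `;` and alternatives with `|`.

Start ::= stmt | then | then X; X ::= stmt stmt | then then | then W | then; W ::= stmt stmt | then then then | then Y; Y ::= then | stmt W | stmt | then Y

Nullable set = {W, X}.
ε ∉ L(G), so no ε-production is kept.
For each production, add variants omitting each subset of nullable occurrences: X → then W gives then W | then. Y → stmt W gives stmt W | stmt.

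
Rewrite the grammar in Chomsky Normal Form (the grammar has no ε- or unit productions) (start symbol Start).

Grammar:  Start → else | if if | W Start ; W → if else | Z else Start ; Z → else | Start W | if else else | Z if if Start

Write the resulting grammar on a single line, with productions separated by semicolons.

Start → else | X1 X1 | W Start; W → X1 X2 | Z Y1; Z → else | Start W | X1 Y2 | Z Y3; X1 → if; X2 → else; Y1 → X2 Start; Y2 → X2 X2; Y3 → X1 Y4; Y4 → X1 Start

Introduce a nonterminal for each terminal appearing in a rule of length ≥ 2: X1 → if, X2 → else.
Binarize each right-hand side of length ≥ 3 by chaining fresh nonterminals (Y1, Y2, …): affected rules were W → Z X2 Start; Z → X1 X2 X2; Z → Z X1 X1 Start.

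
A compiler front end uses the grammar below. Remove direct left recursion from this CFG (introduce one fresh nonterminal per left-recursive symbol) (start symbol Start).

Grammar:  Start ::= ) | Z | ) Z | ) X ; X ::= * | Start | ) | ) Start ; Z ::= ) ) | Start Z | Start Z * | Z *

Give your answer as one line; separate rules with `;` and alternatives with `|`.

Start ::= ) | Z | ) Z | ) X; X ::= * | Start | ) | ) Start; Z ::= ) ) Z1 | Start Z Z1 | Start Z * Z1; Z1 ::= * Z1 | ε

Directly left-recursive nonterminal: Z.
For Z: α = {*}, β = {) ), Start Z, Start Z *}. Rewrite as Z → β Z1 and Z1 → α Z1 | ε.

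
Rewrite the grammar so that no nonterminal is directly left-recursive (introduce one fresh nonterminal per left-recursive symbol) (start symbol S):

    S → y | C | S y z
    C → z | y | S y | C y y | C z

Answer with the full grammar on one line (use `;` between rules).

S → y S' | C S'; C → z C' | y C' | S y C'; S' → y z S' | ε; C' → y y C' | z C' | ε

Directly left-recursive nonterminals: S, C.
For S: α = {y z}, β = {y, C}. Rewrite as S → β S' and S' → α S' | ε.
For C: α = {y y, z}, β = {z, y, S y}. Rewrite as C → β C' and C' → α C' | ε.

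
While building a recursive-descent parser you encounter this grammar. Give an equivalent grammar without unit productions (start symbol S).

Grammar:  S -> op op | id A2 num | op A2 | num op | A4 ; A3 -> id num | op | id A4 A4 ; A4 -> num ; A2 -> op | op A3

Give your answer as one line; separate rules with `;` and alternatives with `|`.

S -> num | op op | id A2 num | op A2 | num op; A3 -> id num | op | id A4 A4; A4 -> num; A2 -> op | op A3

Unit pairs: S ⇒* {A4}.
For every A with A ⇒* B via unit rules, add B's non-unit alternatives to A; then delete every rule of the form X → Y.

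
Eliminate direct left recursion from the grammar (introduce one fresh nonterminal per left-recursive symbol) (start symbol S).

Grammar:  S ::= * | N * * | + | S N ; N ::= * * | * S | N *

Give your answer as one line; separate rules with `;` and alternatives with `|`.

S ::= * S' | N * * S' | + S'; N ::= * * N' | * S N'; S' ::= N S' | ε; N' ::= * N' | ε

Left recursion appears on S, N.
For S: α = {N}, β = {*, N * *, +}. Rewrite as S → β S' and S' → α S' | ε.
For N: α = {*}, β = {* *, * S}. Rewrite as N → β N' and N' → α N' | ε.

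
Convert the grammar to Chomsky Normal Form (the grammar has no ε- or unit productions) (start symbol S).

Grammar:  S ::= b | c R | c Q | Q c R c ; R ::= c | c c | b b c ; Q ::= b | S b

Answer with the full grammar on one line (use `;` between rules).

Introduce a nonterminal for each terminal appearing in a rule of length ≥ 2: X1 → c, X2 → b.
Binarize each right-hand side of length ≥ 3 by chaining fresh nonterminals (Y1, Y2, …): affected rules were S → Q X1 R X1; R → X2 X2 X1.

S ::= b | X1 R | X1 Q | Q Y1; R ::= c | X1 X1 | X2 Y3; Q ::= b | S X2; X1 ::= c; X2 ::= b; Y1 ::= X1 Y2; Y2 ::= R X1; Y3 ::= X2 X1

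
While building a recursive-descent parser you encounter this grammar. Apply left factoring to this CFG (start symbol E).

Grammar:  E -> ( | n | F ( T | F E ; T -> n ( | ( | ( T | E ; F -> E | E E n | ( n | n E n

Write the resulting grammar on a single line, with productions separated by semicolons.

E -> ( | n | F E'; T -> n ( | E | ( T'; F -> ( n | n E n | E F'; E' -> ( T | E; T' -> ε | T; F' -> ε | E n

E has alternatives sharing prefix 'F': factor to E → F E' with E' → ( T | E.
T has alternatives sharing prefix '(': factor to T → ( T' with T' → ε | T.
F has alternatives sharing prefix 'E': factor to F → E F' with F' → ε | E n.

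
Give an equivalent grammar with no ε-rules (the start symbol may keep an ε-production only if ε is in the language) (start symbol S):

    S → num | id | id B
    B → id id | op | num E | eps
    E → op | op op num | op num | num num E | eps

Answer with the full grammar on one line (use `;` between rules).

S → num | id | id B; B → id id | op | num E | num; E → op | op op num | op num | num num E | num num

Nullable nonterminals: {B, E}.
ε ∉ L(G), so no ε-production is kept.
For each production, add variants omitting each subset of nullable occurrences: B → num E gives num E | num. E → num num E gives num num E | num num.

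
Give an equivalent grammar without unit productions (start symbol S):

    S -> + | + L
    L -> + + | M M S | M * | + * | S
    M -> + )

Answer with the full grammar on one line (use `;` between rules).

Unit pairs: L ⇒* {S}.
For each unit pair (A, B), copy every non-unit production of B to A, then drop all unit productions.

S -> + | + L; L -> + + | M M S | M * | + * | + | + L; M -> + )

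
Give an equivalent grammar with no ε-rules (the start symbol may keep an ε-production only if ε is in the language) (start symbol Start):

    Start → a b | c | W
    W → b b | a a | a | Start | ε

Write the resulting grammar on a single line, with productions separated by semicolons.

Start → a b | c | W | ε; W → b b | a a | a | Start

The nullable symbols are {Start, W}.
ε ∈ L(G) since Start is nullable, so keep Start → ε.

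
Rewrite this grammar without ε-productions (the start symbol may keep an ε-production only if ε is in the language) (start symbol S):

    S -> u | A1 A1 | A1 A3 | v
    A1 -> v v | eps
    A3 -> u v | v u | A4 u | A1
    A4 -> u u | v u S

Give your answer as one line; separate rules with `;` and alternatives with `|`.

Nullable nonterminals: {A1, A3, S}.
ε ∈ L(G) since S is nullable, so keep S → ε.
For each production, add variants omitting each subset of nullable occurrences: S → A1 A1 gives A1 A1 | A1. S → A1 A3 gives A1 A3 | A3. A4 → v u S gives v u S | v u.

S -> u | A1 A1 | A1 | A1 A3 | A3 | v | eps; A1 -> v v; A3 -> u v | v u | A4 u | A1; A4 -> u u | v u S | v u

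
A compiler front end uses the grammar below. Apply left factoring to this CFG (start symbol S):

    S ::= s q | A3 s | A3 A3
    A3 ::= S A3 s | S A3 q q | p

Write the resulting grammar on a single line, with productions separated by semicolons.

S ::= s q | A3 S'; A3 ::= p | S A3 A3'; S' ::= s | A3; A3' ::= s | q q

S has alternatives sharing prefix 'A3': factor to S → A3 S' with S' → s | A3.
A3 has alternatives sharing prefix 'S A3': factor to A3 → S A3 A3' with A3' → s | q q.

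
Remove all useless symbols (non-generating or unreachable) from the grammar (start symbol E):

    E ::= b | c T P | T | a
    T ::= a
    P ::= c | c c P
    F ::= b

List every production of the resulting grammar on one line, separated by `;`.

Generating nonterminals: {E, F, P, T}.
Reachable from E after that: {E, P, T}.
Removed useless symbols: {F} and every production mentioning them.

E ::= b | c T P | T | a; T ::= a; P ::= c | c c P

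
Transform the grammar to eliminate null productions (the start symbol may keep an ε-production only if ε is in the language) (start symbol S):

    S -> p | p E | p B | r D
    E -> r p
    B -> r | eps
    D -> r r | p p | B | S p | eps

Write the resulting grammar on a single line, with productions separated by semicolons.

S -> p | p E | p B | r D | r; E -> r p; B -> r; D -> r r | p p | B | S p

Nullable set = {B, D}.
ε ∉ L(G), so no ε-production is kept.
Add the nullable-subset variants: S → r D gives r D | r.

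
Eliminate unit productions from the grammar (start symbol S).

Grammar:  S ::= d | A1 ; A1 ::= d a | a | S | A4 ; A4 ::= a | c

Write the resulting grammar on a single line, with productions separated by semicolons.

Unit pairs: A1 ⇒* {A4, S}; S ⇒* {A1, A4}.
Replace each nonterminal's rules with the union of the non-unit rules of every nonterminal it unit-derives.

S ::= a | c | d a | d; A1 ::= a | c | d a | d; A4 ::= a | c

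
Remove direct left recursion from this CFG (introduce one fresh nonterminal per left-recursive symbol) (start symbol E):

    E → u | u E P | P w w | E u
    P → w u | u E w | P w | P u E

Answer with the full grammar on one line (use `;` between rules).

E → u E' | u E P E' | P w w E'; P → w u P' | u E w P'; E' → u E' | eps; P' → w P' | u E P' | eps

Directly left-recursive nonterminals: E, P.
For E: α = {u}, β = {u, u E P, P w w}. Rewrite as E → β E' and E' → α E' | ε.
For P: α = {w, u E}, β = {w u, u E w}. Rewrite as P → β P' and P' → α P' | ε.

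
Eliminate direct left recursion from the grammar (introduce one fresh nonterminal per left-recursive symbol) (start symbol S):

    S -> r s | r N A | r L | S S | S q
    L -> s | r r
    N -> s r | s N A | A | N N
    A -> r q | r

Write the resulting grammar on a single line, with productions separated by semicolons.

Directly left-recursive nonterminals: S, N.
For S: α = {S, q}, β = {r s, r N A, r L}. Rewrite as S → β S' and S' → α S' | ε.
For N: α = {N}, β = {s r, s N A, A}. Rewrite as N → β N' and N' → α N' | ε.

S -> r s S' | r N A S' | r L S'; L -> s | r r; N -> s r N' | s N A N' | A N'; A -> r q | r; S' -> S S' | q S' | ε; N' -> N N' | ε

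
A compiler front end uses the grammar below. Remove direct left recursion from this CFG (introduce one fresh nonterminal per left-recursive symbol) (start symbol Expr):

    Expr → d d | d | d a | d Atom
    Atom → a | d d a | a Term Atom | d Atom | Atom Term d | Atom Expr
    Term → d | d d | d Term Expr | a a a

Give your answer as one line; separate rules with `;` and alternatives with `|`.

Atom is directly left-recursive.
For Atom: α = {Term d, Expr}, β = {a, d d a, a Term Atom, d Atom}. Rewrite as Atom → β Atom1 and Atom1 → α Atom1 | ε.

Expr → d d | d | d a | d Atom; Atom → a Atom1 | d d a Atom1 | a Term Atom Atom1 | d Atom Atom1; Term → d | d d | d Term Expr | a a a; Atom1 → Term d Atom1 | Expr Atom1 | ε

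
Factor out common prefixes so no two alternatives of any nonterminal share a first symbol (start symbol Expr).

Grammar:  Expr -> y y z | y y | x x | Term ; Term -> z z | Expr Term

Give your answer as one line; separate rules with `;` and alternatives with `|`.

Expr has alternatives sharing prefix 'y y': factor to Expr → y y Expr1 with Expr1 → z | ε.

Expr -> x x | Term | y y Expr1; Term -> z z | Expr Term; Expr1 -> z | ε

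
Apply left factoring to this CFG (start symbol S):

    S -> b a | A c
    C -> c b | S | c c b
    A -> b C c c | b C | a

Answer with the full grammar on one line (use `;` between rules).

C has alternatives sharing prefix 'c': factor to C → c C' with C' → b | c b.
A has alternatives sharing prefix 'b C': factor to A → b C A' with A' → c c | ε.

S -> b a | A c; C -> S | c C'; A -> a | b C A'; C' -> b | c b; A' -> c c | ε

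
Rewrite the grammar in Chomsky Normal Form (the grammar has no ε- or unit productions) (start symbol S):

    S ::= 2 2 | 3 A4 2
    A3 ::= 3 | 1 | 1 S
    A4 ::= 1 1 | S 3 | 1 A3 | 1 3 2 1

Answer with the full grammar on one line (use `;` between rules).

Introduce a nonterminal for each terminal appearing in a rule of length ≥ 2: X1 → 2, X2 → 3, X3 → 1.
Binarize each right-hand side of length ≥ 3 by chaining fresh nonterminals (Y1, Y2, …): affected rules were S → X2 A4 X1; A4 → X3 X2 X1 X3.

S ::= X1 X1 | X2 Y1; A3 ::= 3 | 1 | X3 S; A4 ::= X3 X3 | S X2 | X3 A3 | X3 Y2; X1 ::= 2; X2 ::= 3; X3 ::= 1; Y1 ::= A4 X1; Y2 ::= X2 Y3; Y3 ::= X1 X3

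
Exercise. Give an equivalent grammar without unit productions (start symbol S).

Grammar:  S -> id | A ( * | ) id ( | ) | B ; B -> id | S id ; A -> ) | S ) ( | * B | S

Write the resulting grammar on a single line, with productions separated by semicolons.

S -> id | S id | A ( * | ) id ( | ); B -> id | S id; A -> id | S id | A ( * | ) id ( | ) | S ) ( | * B

Unit pairs: A ⇒* {B, S}; S ⇒* {B}.
Replace each nonterminal's rules with the union of the non-unit rules of every nonterminal it unit-derives.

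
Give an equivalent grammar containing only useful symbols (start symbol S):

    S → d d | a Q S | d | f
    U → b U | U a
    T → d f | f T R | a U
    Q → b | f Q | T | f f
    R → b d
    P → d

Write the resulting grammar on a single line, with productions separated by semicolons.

S → d d | a Q S | d | f; T → d f | f T R; Q → b | f Q | T | f f; R → b d

Generating nonterminals: {P, Q, R, S, T}.
Reachable from S after that: {Q, R, S, T}.
Removed useless symbols: {P, U} and every production mentioning them.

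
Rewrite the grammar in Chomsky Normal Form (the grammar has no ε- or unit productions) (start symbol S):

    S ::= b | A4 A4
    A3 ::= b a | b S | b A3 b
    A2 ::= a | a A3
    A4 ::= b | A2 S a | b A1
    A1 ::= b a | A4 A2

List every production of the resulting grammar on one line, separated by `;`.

S ::= b | A4 A4; A3 ::= X1 X2 | X1 S | X1 Y1; A2 ::= a | X2 A3; A4 ::= b | A2 Y2 | X1 A1; A1 ::= X1 X2 | A4 A2; X1 ::= b; X2 ::= a; Y1 ::= A3 X1; Y2 ::= S X2

Introduce a nonterminal for each terminal appearing in a rule of length ≥ 2: X1 → b, X2 → a.
Binarize each right-hand side of length ≥ 3 by chaining fresh nonterminals (Y1, Y2, …): affected rules were A3 → X1 A3 X1; A4 → A2 S X2.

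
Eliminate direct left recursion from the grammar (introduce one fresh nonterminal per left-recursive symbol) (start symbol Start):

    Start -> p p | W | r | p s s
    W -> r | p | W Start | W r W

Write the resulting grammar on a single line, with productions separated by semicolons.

Start -> p p | W | r | p s s; W -> r W1 | p W1; W1 -> Start W1 | r W W1 | ε

Directly left-recursive nonterminal: W.
For W: α = {Start, r W}, β = {r, p}. Rewrite as W → β W1 and W1 → α W1 | ε.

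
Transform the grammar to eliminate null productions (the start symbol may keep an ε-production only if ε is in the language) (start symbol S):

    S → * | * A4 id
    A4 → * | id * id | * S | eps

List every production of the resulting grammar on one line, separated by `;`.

Nullable set = {A4}.
ε ∉ L(G), so no ε-production is kept.
Expand every rule over subsets of its nullable positions: S → * A4 id gives * A4 id | * id.

S → * | * A4 id | * id; A4 → * | id * id | * S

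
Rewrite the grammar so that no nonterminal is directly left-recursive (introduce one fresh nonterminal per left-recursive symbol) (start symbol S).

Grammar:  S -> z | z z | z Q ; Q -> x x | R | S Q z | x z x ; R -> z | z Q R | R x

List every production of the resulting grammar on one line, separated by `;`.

S -> z | z z | z Q; Q -> x x | R | S Q z | x z x; R -> z R' | z Q R R'; R' -> x R' | ε

R is directly left-recursive.
For R: α = {x}, β = {z, z Q R}. Rewrite as R → β R' and R' → α R' | ε.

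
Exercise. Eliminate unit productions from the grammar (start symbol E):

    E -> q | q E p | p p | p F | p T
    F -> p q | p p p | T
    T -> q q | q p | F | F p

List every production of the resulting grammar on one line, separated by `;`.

Unit pairs: F ⇒* {T}; T ⇒* {F}.
Replace each nonterminal's rules with the union of the non-unit rules of every nonterminal it unit-derives.

E -> q | q E p | p p | p F | p T; F -> p q | p p p | q q | q p | F p; T -> p q | p p p | q q | q p | F p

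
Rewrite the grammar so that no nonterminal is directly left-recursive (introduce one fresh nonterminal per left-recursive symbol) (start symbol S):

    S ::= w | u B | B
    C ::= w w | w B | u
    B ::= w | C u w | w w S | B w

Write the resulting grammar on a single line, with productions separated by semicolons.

S ::= w | u B | B; C ::= w w | w B | u; B ::= w B' | C u w B' | w w S B'; B' ::= w B' | ε

Directly left-recursive nonterminal: B.
For B: α = {w}, β = {w, C u w, w w S}. Rewrite as B → β B' and B' → α B' | ε.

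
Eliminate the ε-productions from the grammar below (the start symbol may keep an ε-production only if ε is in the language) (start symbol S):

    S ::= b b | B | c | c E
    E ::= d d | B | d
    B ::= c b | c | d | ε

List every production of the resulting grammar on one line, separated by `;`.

Nullable nonterminals: {B, E, S}.
ε ∈ L(G) since S is nullable, so keep S → ε.

S ::= b b | B | c | c E | ε; E ::= d d | B | d; B ::= c b | c | d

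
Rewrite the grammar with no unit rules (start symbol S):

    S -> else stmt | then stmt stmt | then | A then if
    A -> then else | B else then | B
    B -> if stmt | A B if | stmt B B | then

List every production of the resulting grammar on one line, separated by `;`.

S -> else stmt | then stmt stmt | then | A then if; A -> if stmt | A B if | stmt B B | then | then else | B else then; B -> if stmt | A B if | stmt B B | then

Unit pairs: A ⇒* {B}.
Replace each nonterminal's rules with the union of the non-unit rules of every nonterminal it unit-derives.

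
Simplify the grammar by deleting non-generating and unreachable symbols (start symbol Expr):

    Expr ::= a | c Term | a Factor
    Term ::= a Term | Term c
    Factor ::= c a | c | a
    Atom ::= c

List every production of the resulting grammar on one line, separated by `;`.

Expr ::= a | a Factor; Factor ::= c a | c | a

Generating nonterminals: {Atom, Expr, Factor}.
Reachable from Expr after that: {Expr, Factor}.
Removed useless symbols: {Atom, Term} and every production mentioning them.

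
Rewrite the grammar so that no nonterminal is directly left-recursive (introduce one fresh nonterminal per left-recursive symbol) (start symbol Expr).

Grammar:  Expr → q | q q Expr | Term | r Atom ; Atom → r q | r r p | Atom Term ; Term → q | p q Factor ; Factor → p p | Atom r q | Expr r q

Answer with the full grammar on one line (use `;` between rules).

Expr → q | q q Expr | Term | r Atom; Atom → r q Atom1 | r r p Atom1; Term → q | p q Factor; Factor → p p | Atom r q | Expr r q; Atom1 → Term Atom1 | ε

Left recursion appears on Atom.
For Atom: α = {Term}, β = {r q, r r p}. Rewrite as Atom → β Atom1 and Atom1 → α Atom1 | ε.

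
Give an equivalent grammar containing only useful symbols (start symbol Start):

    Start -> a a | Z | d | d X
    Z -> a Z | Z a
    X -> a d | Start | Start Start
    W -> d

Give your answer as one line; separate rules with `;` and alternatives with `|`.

Generating nonterminals: {Start, W, X}.
Reachable from Start after that: {Start, X}.
Removed useless symbols: {W, Z} and every production mentioning them.

Start -> a a | d | d X; X -> a d | Start | Start Start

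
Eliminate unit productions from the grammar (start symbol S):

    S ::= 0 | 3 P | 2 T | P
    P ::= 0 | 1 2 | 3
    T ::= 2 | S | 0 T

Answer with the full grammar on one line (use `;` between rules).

S ::= 0 | 3 P | 2 T | 1 2 | 3; P ::= 0 | 1 2 | 3; T ::= 0 | 3 P | 2 T | 1 2 | 3 | 2 | 0 T

Unit pairs: S ⇒* {P}; T ⇒* {P, S}.
For every A with A ⇒* B via unit rules, add B's non-unit alternatives to A; then delete every rule of the form X → Y.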